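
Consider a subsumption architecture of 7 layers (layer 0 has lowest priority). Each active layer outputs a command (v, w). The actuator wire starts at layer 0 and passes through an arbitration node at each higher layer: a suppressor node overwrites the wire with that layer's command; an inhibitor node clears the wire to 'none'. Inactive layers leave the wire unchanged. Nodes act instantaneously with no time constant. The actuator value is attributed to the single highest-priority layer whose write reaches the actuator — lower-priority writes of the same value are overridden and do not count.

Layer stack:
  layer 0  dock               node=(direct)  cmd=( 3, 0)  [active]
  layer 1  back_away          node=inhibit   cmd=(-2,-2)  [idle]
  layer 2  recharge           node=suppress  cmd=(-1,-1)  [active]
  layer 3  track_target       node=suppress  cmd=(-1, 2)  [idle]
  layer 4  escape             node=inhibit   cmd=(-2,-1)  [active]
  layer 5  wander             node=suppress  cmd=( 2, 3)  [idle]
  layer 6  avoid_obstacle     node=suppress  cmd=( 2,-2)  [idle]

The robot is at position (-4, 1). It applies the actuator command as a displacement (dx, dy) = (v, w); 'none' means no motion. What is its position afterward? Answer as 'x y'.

-4 1

[0] dock on; wire := (3, 0)
[1] back_away off; pass (3, 0)
[2] recharge on (suppress); wire := (-1, -1)
[3] track_target off; pass (-1, -1)
[4] escape on (inhibit); wire := none
[5] wander off; pass none
[6] avoid_obstacle off; pass none
output none
position: (-4, 1) + none = (-4, 1)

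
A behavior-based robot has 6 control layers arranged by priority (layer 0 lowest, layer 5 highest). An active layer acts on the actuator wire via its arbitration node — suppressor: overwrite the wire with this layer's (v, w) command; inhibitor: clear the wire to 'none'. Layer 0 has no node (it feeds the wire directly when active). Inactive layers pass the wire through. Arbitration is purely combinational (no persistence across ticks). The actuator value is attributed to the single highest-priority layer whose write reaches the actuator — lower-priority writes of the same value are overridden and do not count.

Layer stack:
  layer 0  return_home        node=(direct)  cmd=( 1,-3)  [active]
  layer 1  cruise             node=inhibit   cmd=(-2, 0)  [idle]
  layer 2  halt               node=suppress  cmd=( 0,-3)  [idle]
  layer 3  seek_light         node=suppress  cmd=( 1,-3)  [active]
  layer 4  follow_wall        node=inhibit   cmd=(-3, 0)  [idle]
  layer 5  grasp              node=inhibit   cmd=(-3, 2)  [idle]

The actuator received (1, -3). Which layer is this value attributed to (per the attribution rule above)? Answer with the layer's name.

seek_light

layer 0 (return_home) active — direct: (1, -3)
layer 1 (cruise) idle — unchanged: (1, -3)
layer 2 (halt) idle — unchanged: (1, -3)
layer 3 (seek_light) active — suppresses: (1, -3)
layer 4 (follow_wall) idle — unchanged: (1, -3)
layer 5 (grasp) idle — unchanged: (1, -3)
→ actuator (1, -3)
last writer: layer 3 = seek_light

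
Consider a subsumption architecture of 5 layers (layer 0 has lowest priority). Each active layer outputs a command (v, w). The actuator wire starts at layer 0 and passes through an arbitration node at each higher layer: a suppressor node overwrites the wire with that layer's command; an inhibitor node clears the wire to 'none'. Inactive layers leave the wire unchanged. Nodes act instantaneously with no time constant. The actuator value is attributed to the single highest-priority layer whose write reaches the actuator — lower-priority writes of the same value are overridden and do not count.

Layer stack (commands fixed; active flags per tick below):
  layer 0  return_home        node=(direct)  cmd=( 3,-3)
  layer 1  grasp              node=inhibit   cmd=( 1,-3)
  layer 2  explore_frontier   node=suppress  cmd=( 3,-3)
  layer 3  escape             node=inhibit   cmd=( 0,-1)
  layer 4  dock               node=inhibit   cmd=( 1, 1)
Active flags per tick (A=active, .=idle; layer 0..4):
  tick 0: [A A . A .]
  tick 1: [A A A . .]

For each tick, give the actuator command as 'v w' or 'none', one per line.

tick 0:
  [0] return_home on; wire := (3, -3)
  [1] grasp on (inhibit); wire := none
  [2] explore_frontier off; pass none
  [3] escape on (inhibit); wire := none
  [4] dock off; pass none
  output none
tick 1:
  [0] return_home on; wire := (3, -3)
  [1] grasp on (inhibit); wire := none
  [2] explore_frontier on (suppress); wire := (3, -3)
  [3] escape off; pass (3, -3)
  [4] dock off; pass (3, -3)
  output (3, -3)

none
3 -3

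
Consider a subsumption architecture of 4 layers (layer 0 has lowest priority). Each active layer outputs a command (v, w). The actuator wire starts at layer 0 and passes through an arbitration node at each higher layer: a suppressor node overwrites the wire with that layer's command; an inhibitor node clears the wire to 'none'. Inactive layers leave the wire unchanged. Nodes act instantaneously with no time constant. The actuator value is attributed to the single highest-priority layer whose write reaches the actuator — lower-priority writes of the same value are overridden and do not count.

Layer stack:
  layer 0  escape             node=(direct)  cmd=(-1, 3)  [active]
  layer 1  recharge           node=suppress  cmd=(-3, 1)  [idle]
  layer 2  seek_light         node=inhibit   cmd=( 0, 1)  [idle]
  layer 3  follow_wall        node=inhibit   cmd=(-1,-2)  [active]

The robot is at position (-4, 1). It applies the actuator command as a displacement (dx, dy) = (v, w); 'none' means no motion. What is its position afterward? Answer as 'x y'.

-4 1

layer 0 (escape) active — direct: (-1, 3)
layer 1 (recharge) idle — unchanged: (-1, 3)
layer 2 (seek_light) idle — unchanged: (-1, 3)
layer 3 (follow_wall) active — inhibits: none
→ actuator none
position: (-4, 1) + none = (-4, 1)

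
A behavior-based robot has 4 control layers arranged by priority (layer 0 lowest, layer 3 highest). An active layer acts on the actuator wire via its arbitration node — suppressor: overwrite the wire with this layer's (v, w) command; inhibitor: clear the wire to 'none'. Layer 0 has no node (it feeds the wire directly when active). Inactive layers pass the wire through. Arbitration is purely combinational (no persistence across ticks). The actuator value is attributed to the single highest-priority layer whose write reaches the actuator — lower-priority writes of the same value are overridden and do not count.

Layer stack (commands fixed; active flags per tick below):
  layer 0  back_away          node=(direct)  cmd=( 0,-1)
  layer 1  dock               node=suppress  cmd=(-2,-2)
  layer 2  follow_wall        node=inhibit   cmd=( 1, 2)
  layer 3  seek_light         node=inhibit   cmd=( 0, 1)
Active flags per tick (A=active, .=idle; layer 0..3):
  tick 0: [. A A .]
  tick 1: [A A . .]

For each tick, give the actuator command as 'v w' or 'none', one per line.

tick 0:
  L0 back_away: idle → wire = none
  L1 dock: active, suppressor → wire = (-2, -2)
  L2 follow_wall: active, inhibitor → wire = none
  L3 seek_light: idle → wire stays none
  actuator = none
tick 1:
  L0 back_away: active, feeds wire = (0, -1)
  L1 dock: active, suppressor → wire = (-2, -2)
  L2 follow_wall: idle → wire stays (-2, -2)
  L3 seek_light: idle → wire stays (-2, -2)
  actuator = (-2, -2)

none
-2 -2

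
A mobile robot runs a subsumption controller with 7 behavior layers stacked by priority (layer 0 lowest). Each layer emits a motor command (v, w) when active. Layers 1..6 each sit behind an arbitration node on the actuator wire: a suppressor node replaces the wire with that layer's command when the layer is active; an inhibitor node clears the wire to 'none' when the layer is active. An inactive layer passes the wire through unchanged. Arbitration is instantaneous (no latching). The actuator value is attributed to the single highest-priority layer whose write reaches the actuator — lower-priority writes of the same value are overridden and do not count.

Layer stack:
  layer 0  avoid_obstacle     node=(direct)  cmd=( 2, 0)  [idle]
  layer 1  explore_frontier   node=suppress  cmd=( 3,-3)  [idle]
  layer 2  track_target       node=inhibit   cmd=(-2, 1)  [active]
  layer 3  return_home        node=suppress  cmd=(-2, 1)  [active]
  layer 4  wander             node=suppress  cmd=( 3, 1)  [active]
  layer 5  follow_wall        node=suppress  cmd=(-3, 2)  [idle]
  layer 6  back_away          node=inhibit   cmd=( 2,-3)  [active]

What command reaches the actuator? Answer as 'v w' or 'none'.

layer 0 (avoid_obstacle) idle — none
layer 1 (explore_frontier) idle — unchanged: none
layer 2 (track_target) active — inhibits: none
layer 3 (return_home) active — suppresses: (-2, 1)
layer 4 (wander) active — suppresses: (3, 1)
layer 5 (follow_wall) idle — unchanged: (3, 1)
layer 6 (back_away) active — inhibits: none
→ actuator none

none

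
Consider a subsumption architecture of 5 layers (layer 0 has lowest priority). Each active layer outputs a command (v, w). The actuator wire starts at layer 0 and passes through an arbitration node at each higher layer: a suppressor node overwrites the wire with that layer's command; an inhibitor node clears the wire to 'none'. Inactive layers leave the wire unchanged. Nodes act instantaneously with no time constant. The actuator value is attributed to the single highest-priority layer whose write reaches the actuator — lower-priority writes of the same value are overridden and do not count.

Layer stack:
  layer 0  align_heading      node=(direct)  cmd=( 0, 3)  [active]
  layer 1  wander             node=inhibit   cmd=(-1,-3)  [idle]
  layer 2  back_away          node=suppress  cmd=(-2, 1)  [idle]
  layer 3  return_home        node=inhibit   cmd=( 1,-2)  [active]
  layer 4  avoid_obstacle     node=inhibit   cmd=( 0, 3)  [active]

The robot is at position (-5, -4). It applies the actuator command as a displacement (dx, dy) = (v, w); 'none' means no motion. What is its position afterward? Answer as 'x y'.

-5 -4

L0 align_heading: active, feeds wire = (0, 3)
L1 wander: idle → wire stays (0, 3)
L2 back_away: idle → wire stays (0, 3)
L3 return_home: active, inhibitor → wire = none
L4 avoid_obstacle: active, inhibitor → wire = none
actuator = none
position: (-5, -4) + none = (-5, -4)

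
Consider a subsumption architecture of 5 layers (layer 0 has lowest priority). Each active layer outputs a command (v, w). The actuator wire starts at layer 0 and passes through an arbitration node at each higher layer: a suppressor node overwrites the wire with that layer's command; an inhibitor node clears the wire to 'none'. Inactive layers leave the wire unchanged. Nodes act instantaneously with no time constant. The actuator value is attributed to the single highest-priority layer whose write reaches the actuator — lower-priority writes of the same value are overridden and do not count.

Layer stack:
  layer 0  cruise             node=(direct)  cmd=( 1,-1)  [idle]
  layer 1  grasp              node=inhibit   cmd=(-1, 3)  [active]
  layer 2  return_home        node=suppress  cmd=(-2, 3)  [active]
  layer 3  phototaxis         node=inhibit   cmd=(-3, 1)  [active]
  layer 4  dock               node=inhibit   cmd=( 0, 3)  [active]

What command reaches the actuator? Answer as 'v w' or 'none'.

layer 0 (cruise) idle — none
layer 1 (grasp) active — inhibits: none
layer 2 (return_home) active — suppresses: (-2, 3)
layer 3 (phototaxis) active — inhibits: none
layer 4 (dock) active — inhibits: none
→ actuator none

none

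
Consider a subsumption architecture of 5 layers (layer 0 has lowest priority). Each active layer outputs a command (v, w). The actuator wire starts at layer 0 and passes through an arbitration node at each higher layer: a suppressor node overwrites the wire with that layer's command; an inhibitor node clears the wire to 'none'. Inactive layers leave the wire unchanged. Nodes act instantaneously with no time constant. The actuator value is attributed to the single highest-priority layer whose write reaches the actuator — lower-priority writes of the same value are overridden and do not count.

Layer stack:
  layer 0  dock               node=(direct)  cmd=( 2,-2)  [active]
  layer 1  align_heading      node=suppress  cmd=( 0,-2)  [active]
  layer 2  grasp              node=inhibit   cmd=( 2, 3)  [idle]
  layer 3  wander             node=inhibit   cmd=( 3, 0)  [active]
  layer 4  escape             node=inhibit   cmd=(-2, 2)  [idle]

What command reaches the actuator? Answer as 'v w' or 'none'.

none

[0] dock on; wire := (2, -2)
[1] align_heading on (suppress); wire := (0, -2)
[2] grasp off; pass (0, -2)
[3] wander on (inhibit); wire := none
[4] escape off; pass none
output none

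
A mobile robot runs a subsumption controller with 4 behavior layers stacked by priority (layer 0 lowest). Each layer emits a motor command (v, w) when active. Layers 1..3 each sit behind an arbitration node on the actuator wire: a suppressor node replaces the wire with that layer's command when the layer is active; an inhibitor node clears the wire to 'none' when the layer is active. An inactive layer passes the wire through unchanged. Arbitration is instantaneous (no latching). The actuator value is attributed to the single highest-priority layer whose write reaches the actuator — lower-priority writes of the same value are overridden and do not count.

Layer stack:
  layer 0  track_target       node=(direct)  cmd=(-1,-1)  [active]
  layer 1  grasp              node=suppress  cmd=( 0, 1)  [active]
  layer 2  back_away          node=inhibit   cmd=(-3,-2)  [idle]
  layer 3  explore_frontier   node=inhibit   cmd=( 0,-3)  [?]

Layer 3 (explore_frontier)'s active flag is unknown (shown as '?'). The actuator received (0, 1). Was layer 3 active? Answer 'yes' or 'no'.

no

If layer 3 is active=yes:
  actuator would be none
If layer 3 is active=no:
  actuator would be (0, 1)
Observed (0, 1), so layer 3 was idle.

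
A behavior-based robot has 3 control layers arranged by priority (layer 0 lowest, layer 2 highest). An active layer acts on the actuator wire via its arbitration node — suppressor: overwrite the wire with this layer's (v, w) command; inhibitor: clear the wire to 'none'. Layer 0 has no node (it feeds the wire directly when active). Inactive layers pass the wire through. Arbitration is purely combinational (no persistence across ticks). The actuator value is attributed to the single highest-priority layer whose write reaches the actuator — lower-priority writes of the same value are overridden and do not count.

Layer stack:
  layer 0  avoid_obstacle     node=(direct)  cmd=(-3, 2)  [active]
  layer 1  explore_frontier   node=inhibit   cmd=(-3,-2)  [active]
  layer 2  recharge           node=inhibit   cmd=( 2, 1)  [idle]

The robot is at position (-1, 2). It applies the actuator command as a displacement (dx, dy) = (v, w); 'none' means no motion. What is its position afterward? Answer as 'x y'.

L0 avoid_obstacle: active, feeds wire = (-3, 2)
L1 explore_frontier: active, inhibitor → wire = none
L2 recharge: idle → wire stays none
actuator = none
position: (-1, 2) + none = (-1, 2)

-1 2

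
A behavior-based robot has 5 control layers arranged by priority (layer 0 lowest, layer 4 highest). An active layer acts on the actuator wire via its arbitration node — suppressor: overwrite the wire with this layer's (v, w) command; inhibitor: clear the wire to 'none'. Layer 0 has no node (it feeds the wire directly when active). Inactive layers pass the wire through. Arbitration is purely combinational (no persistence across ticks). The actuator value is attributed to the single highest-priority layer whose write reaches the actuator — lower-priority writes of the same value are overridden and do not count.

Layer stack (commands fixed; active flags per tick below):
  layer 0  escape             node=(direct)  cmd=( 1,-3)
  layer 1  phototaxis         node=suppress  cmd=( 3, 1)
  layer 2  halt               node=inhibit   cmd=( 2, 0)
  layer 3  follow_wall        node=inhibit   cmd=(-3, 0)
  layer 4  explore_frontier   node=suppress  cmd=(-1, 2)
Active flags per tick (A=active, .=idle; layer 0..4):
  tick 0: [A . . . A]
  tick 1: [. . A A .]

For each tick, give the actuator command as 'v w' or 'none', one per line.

tick 0:
  [0] escape on; wire := (1, -3)
  [1] phototaxis off; pass (1, -3)
  [2] halt off; pass (1, -3)
  [3] follow_wall off; pass (1, -3)
  [4] explore_frontier on (suppress); wire := (-1, 2)
  output (-1, 2)
tick 1:
  [0] escape off; wire := none
  [1] phototaxis off; pass none
  [2] halt on (inhibit); wire := none
  [3] follow_wall on (inhibit); wire := none
  [4] explore_frontier off; pass none
  output none

-1 2
none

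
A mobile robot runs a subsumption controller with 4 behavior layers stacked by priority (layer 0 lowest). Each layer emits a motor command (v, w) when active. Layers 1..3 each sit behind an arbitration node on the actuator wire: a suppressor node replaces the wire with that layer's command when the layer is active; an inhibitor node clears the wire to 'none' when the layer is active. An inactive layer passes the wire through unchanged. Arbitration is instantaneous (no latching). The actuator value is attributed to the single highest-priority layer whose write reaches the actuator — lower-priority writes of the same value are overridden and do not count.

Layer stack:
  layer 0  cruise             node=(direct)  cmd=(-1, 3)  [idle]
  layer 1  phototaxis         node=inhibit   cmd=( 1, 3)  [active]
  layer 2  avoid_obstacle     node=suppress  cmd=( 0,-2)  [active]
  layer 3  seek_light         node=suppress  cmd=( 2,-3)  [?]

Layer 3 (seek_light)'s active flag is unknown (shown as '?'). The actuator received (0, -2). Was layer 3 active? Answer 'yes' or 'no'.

no

If layer 3 is active=yes:
  actuator would be (2, -3)
If layer 3 is active=no:
  actuator would be (0, -2)
Observed (0, -2), so layer 3 was idle.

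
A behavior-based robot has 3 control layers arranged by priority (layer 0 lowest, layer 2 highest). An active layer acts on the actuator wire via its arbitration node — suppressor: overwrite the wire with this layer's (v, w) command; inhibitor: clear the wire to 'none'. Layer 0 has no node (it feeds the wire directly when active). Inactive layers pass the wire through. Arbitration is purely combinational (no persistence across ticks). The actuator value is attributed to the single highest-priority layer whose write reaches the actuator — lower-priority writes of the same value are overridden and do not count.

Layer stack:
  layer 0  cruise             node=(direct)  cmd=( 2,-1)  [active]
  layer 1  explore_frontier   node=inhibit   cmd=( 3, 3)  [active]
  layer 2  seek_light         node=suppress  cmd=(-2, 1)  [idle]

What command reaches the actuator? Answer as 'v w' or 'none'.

none

[0] cruise on; wire := (2, -1)
[1] explore_frontier on (inhibit); wire := none
[2] seek_light off; pass none
output none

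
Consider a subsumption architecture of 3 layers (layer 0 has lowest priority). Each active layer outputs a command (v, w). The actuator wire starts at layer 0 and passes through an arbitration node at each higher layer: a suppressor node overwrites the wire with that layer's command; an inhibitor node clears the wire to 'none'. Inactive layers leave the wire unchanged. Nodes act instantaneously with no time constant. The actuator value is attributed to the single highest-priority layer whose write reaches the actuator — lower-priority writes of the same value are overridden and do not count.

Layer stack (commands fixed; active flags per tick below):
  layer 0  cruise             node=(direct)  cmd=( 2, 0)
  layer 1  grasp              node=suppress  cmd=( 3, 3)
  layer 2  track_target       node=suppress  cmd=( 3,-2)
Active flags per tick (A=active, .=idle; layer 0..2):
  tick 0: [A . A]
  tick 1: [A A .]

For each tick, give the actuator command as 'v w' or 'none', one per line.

tick 0:
  [0] cruise on; wire := (2, 0)
  [1] grasp off; pass (2, 0)
  [2] track_target on (suppress); wire := (3, -2)
  output (3, -2)
tick 1:
  [0] cruise on; wire := (2, 0)
  [1] grasp on (suppress); wire := (3, 3)
  [2] track_target off; pass (3, 3)
  output (3, 3)

3 -2
3 3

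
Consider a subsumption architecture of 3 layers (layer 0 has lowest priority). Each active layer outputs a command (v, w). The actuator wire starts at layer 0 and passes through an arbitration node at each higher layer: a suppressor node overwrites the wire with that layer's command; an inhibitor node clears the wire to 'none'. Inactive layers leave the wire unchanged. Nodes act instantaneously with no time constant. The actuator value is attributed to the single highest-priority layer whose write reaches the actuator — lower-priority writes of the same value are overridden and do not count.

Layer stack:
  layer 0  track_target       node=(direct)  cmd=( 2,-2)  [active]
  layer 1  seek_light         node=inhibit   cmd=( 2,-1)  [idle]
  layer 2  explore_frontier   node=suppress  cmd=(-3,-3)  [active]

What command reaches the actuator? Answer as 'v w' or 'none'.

-3 -3

[0] track_target on; wire := (2, -2)
[1] seek_light off; pass (2, -2)
[2] explore_frontier on (suppress); wire := (-3, -3)
output (-3, -3)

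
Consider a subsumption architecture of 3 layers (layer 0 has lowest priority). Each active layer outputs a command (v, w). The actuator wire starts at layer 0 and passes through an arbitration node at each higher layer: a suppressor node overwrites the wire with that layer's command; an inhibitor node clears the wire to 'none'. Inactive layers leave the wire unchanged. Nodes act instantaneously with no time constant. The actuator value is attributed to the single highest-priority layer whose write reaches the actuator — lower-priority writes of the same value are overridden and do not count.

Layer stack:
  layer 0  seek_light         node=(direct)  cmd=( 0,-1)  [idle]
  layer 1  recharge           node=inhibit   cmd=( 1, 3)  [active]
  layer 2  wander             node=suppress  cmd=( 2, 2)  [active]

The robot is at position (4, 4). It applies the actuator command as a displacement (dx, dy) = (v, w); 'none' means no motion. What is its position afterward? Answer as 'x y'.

6 6

layer 0 (seek_light) idle — none
layer 1 (recharge) active — inhibits: none
layer 2 (wander) active — suppresses: (2, 2)
→ actuator (2, 2)
position: (4, 4) + (2, 2) = (6, 6)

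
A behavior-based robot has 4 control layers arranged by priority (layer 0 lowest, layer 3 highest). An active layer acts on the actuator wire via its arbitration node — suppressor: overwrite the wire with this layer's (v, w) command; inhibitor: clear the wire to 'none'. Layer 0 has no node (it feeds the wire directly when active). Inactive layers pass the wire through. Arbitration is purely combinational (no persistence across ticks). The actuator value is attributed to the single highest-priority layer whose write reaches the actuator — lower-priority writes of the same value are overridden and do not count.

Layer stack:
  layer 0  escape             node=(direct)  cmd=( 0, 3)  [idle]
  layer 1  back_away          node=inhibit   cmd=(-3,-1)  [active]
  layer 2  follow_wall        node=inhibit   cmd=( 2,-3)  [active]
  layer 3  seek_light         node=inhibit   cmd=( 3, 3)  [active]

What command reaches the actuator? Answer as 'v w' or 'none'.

layer 0 (escape) idle — none
layer 1 (back_away) active — inhibits: none
layer 2 (follow_wall) active — inhibits: none
layer 3 (seek_light) active — inhibits: none
→ actuator none

none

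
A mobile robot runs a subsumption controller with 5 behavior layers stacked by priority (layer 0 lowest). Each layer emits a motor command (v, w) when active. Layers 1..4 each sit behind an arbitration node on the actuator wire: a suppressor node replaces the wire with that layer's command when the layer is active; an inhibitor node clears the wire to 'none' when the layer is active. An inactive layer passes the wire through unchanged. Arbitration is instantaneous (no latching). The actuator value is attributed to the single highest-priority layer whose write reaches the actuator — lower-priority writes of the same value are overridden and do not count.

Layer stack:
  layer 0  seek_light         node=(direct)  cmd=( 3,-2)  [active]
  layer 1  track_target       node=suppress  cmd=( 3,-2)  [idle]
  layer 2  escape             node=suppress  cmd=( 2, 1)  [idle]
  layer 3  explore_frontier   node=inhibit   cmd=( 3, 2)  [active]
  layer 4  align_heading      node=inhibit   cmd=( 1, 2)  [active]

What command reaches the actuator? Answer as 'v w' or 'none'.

L0 seek_light: active, feeds wire = (3, -2)
L1 track_target: idle → wire stays (3, -2)
L2 escape: idle → wire stays (3, -2)
L3 explore_frontier: active, inhibitor → wire = none
L4 align_heading: active, inhibitor → wire = none
actuator = none

none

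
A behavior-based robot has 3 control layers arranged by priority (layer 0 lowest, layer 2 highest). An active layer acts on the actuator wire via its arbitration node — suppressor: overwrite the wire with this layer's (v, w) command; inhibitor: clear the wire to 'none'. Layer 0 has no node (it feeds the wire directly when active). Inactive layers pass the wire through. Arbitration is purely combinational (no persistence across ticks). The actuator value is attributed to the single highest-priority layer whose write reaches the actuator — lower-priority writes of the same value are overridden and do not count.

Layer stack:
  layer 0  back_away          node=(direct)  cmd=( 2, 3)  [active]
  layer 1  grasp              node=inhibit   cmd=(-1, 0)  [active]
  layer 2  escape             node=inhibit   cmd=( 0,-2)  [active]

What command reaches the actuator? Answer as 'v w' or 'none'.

L0 back_away: active, feeds wire = (2, 3)
L1 grasp: active, inhibitor → wire = none
L2 escape: active, inhibitor → wire = none
actuator = none

none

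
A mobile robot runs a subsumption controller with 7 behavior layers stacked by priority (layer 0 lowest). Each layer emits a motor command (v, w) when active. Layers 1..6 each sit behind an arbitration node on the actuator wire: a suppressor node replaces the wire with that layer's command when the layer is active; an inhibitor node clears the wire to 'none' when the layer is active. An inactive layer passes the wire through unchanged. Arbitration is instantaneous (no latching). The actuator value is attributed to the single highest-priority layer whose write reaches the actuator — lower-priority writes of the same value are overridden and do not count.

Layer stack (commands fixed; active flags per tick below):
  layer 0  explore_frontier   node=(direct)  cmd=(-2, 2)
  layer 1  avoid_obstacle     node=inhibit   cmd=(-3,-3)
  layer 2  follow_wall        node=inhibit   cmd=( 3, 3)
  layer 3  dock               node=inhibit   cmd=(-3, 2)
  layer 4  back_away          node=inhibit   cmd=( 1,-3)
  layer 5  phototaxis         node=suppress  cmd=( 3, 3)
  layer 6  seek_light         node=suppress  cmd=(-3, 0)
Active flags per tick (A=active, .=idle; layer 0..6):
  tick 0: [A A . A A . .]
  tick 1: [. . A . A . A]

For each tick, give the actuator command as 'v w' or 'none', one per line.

tick 0:
  layer 0 (explore_frontier) active — direct: (-2, 2)
  layer 1 (avoid_obstacle) active — inhibits: none
  layer 2 (follow_wall) idle — unchanged: none
  layer 3 (dock) active — inhibits: none
  layer 4 (back_away) active — inhibits: none
  layer 5 (phototaxis) idle — unchanged: none
  layer 6 (seek_light) idle — unchanged: none
  → actuator none
tick 1:
  layer 0 (explore_frontier) idle — none
  layer 1 (avoid_obstacle) idle — unchanged: none
  layer 2 (follow_wall) active — inhibits: none
  layer 3 (dock) idle — unchanged: none
  layer 4 (back_away) active — inhibits: none
  layer 5 (phototaxis) idle — unchanged: none
  layer 6 (seek_light) active — suppresses: (-3, 0)
  → actuator (-3, 0)

none
-3 0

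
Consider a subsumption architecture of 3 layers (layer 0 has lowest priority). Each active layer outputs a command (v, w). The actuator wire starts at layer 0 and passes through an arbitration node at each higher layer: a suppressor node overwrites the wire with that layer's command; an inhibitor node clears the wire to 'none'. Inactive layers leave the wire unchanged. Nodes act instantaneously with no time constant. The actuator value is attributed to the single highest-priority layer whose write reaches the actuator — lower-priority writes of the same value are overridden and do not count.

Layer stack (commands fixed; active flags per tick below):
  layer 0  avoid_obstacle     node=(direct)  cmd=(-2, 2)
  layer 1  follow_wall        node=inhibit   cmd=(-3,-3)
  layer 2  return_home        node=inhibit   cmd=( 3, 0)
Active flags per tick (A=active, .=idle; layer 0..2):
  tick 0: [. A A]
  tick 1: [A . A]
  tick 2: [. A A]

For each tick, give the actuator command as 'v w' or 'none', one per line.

none
none
none

tick 0:
  layer 0 (avoid_obstacle) idle — none
  layer 1 (follow_wall) active — inhibits: none
  layer 2 (return_home) active — inhibits: none
  → actuator none
tick 1:
  layer 0 (avoid_obstacle) active — direct: (-2, 2)
  layer 1 (follow_wall) idle — unchanged: (-2, 2)
  layer 2 (return_home) active — inhibits: none
  → actuator none
tick 2:
  layer 0 (avoid_obstacle) idle — none
  layer 1 (follow_wall) active — inhibits: none
  layer 2 (return_home) active — inhibits: none
  → actuator none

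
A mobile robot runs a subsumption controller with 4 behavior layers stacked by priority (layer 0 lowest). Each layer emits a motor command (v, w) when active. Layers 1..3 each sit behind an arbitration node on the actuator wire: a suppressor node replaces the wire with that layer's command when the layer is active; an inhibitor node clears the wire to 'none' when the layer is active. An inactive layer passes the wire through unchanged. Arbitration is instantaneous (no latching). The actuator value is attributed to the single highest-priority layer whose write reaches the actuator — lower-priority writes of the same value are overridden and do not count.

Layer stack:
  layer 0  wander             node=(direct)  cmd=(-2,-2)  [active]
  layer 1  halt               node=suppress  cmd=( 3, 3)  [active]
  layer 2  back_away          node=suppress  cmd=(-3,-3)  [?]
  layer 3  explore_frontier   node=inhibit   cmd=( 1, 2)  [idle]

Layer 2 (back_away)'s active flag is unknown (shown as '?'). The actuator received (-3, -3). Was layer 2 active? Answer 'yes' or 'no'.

If layer 2 is active=yes:
  actuator would be (-3, -3)
If layer 2 is active=no:
  actuator would be (3, 3)
Observed (-3, -3), so layer 2 was active.

yes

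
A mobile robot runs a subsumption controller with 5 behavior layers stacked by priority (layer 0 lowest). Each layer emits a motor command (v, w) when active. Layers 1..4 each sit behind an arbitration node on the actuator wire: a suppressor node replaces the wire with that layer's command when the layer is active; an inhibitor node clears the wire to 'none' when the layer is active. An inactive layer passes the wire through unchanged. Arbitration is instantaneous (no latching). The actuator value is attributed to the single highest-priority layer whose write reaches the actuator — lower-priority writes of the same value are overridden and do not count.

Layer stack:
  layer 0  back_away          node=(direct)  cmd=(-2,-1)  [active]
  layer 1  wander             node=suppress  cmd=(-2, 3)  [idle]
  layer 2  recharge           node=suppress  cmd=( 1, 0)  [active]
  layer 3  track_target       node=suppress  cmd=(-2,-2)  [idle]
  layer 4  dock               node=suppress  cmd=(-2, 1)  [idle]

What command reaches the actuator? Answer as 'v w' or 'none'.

layer 0 (back_away) active — direct: (-2, -1)
layer 1 (wander) idle — unchanged: (-2, -1)
layer 2 (recharge) active — suppresses: (1, 0)
layer 3 (track_target) idle — unchanged: (1, 0)
layer 4 (dock) idle — unchanged: (1, 0)
→ actuator (1, 0)

1 0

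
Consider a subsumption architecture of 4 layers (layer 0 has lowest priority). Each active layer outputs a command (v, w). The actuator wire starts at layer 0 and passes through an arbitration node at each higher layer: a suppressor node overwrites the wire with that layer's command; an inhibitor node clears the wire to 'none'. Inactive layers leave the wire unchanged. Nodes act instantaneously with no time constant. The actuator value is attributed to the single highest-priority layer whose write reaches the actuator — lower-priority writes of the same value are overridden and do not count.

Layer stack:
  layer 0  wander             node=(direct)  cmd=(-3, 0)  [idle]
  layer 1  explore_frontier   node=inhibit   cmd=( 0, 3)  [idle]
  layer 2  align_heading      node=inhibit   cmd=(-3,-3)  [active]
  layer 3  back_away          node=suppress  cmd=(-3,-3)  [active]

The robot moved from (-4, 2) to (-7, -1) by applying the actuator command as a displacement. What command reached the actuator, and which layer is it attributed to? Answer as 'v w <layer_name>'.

-3 -3 back_away

displacement = (-7, -1) − (-4, 2) = (-3, -3)
layer 0 (wander) idle — none
layer 1 (explore_frontier) idle — unchanged: none
layer 2 (align_heading) active — inhibits: none
layer 3 (back_away) active — suppresses: (-3, -3)
→ actuator (-3, -3) — from layer 3 (back_away)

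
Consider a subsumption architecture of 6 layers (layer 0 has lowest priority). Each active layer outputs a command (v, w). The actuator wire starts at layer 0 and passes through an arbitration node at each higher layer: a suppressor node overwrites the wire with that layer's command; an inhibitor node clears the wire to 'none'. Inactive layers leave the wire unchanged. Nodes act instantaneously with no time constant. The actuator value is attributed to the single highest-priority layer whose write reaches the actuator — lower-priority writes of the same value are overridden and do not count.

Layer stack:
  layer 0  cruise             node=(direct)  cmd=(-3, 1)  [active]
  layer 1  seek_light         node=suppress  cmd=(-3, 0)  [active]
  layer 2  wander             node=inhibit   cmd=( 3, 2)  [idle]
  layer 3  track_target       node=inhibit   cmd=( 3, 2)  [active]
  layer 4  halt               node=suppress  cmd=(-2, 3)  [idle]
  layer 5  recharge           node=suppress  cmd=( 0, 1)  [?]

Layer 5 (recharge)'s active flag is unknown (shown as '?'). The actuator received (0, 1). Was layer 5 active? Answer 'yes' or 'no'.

yes

If layer 5 is active=yes:
  actuator would be (0, 1)
If layer 5 is active=no:
  actuator would be none
Observed (0, 1), so layer 5 was active.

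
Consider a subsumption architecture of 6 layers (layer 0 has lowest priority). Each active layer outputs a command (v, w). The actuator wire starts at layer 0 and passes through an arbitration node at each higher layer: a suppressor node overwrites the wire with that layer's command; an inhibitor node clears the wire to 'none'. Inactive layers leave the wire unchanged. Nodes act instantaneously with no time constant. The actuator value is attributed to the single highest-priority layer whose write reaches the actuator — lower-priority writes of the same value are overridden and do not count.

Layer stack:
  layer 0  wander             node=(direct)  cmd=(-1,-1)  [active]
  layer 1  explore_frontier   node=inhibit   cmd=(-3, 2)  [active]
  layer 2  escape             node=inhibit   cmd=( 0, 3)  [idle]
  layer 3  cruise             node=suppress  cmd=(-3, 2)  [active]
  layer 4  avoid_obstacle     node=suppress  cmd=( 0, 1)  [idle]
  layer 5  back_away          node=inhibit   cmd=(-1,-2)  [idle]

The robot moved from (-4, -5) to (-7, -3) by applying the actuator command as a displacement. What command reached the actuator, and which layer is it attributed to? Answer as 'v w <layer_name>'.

displacement = (-7, -3) − (-4, -5) = (-3, 2)
L0 wander: active, feeds wire = (-1, -1)
L1 explore_frontier: active, inhibitor → wire = none
L2 escape: idle → wire stays none
L3 cruise: active, suppressor → wire = (-3, 2)
L4 avoid_obstacle: idle → wire stays (-3, 2)
L5 back_away: idle → wire stays (-3, 2)
actuator = (-3, 2) — from layer 3 (cruise)

-3 2 cruise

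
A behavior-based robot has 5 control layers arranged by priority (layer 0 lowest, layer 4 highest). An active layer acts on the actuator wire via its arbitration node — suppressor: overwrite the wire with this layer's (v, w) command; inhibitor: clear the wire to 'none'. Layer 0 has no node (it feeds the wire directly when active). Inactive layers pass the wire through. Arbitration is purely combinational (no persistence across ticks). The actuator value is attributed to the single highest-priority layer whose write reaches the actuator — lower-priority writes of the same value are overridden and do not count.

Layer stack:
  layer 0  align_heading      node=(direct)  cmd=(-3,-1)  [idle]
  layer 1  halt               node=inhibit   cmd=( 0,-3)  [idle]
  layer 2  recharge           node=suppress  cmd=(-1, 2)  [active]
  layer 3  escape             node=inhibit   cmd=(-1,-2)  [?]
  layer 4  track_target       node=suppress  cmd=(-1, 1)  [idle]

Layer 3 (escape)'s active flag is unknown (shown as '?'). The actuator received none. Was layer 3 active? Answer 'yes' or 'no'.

yes

If layer 3 is active=yes:
  actuator would be none
If layer 3 is active=no:
  actuator would be (-1, 2)
Observed none, so layer 3 was active.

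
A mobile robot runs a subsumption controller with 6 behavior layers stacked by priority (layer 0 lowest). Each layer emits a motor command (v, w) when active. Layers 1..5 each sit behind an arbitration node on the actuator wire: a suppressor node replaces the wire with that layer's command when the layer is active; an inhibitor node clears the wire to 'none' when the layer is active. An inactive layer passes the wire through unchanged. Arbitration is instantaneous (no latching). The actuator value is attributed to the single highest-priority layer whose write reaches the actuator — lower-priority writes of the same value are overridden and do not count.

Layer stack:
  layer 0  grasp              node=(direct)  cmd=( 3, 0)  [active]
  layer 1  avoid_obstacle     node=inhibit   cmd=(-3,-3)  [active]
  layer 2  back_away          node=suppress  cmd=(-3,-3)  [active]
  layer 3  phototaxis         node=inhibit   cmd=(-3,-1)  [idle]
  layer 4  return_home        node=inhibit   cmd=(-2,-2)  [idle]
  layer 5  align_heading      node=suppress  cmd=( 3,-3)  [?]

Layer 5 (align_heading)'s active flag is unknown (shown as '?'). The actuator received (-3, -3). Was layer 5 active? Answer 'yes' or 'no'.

no

If layer 5 is active=yes:
  actuator would be (3, -3)
If layer 5 is active=no:
  actuator would be (-3, -3)
Observed (-3, -3), so layer 5 was idle.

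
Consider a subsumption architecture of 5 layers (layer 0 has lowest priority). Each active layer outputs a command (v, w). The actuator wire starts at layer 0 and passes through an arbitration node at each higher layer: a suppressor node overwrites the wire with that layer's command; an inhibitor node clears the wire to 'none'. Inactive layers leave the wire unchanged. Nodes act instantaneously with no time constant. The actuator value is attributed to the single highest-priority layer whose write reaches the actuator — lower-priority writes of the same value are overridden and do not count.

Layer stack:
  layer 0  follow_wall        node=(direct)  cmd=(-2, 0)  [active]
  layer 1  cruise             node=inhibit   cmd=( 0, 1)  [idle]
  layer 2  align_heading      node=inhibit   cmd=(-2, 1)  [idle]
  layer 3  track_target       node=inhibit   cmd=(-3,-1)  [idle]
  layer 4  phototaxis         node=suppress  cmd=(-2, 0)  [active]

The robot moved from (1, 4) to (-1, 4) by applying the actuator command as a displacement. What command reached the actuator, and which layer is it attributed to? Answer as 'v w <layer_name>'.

-2 0 phototaxis

displacement = (-1, 4) − (1, 4) = (-2, 0)
[0] follow_wall on; wire := (-2, 0)
[1] cruise off; pass (-2, 0)
[2] align_heading off; pass (-2, 0)
[3] track_target off; pass (-2, 0)
[4] phototaxis on (suppress); wire := (-2, 0)
output (-2, 0) — from layer 4 (phototaxis)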